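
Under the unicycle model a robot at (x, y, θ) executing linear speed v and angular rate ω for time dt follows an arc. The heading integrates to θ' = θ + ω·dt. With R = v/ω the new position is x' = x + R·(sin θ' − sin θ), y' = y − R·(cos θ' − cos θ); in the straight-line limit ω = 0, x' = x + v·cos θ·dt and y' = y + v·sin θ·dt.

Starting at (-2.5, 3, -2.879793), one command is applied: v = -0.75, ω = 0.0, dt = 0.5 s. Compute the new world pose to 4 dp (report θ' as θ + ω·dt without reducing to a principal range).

(-2.1378, 3.0971, -2.8798)

θ' = -2.8798 + 0.0·0.5 = -2.8798
ω = 0 → straight: x' = -2.5 + -0.75·cos(-2.8798)·0.5 = -2.1378
y' = 3 + -0.75·sin(-2.8798)·0.5 = 3.0971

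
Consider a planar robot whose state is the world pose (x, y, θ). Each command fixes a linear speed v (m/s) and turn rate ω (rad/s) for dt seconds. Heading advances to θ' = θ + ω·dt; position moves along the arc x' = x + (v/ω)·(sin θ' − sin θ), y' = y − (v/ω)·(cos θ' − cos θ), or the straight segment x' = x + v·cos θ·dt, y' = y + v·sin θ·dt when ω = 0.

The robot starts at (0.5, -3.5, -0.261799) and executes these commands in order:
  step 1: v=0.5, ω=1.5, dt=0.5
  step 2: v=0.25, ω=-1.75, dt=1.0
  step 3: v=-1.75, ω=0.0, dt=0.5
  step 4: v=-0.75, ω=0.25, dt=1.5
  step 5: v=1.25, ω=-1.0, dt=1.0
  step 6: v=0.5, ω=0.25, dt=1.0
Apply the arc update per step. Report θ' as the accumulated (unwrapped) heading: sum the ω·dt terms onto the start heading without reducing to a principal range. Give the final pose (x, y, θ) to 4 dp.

(0.2715, -3.4062, -1.6368)

step 1: θ'=0.4882 (R=0.3333) → pose (0.7426, -3.4724, 0.4882)
step 2: θ'=-1.2618 (R=-0.1429) → pose (0.9457, -3.5551, -1.2618)
step 3: θ'=-1.2618 (straight) → pose (0.6796, -2.7216, -1.2618)
step 4: θ'=-0.8868 (R=-3.0000) → pose (0.1469, -1.7382, -0.8868)
step 5: θ'=-1.8868 (R=-1.2500) → pose (0.3662, -2.9165, -1.8868)
step 6: θ'=-1.6368 (R=2.0000) → pose (0.2715, -3.4062, -1.6368)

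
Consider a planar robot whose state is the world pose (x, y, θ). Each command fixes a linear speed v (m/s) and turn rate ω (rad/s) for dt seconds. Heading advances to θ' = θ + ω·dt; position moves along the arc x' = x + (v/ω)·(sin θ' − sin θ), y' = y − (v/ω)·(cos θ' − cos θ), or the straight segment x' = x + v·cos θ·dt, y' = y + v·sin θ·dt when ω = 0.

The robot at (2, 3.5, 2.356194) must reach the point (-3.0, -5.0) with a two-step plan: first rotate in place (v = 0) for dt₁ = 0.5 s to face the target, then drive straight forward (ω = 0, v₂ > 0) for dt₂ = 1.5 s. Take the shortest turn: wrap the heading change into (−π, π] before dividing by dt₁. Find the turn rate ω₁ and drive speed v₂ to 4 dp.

ω₁ = 3.6489, v₂ = 6.5744

heading to target = atan2(-5−3.5, -3−2) = -2.1025
Δθ = wrap(-2.1025 − 2.3562) = 1.8245; ω₁ = Δθ/dt₁ = 3.6489
distance = √((-3−2)² + (-5−3.5)²) = 9.8615; v₂ = distance/dt₂ = 6.5744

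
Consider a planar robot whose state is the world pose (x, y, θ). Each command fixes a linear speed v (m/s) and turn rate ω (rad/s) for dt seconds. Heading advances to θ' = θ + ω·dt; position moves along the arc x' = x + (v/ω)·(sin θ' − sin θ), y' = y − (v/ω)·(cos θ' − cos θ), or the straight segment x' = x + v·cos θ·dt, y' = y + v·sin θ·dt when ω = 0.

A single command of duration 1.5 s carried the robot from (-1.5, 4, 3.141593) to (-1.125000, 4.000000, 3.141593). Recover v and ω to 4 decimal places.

Δθ = 3.141593 − 3.141593 = 0.000000
ω = Δθ/dt = 0.000000/1.5 = 0.0000
ω = 0 → v = (Δx·cos θ + Δy·sin θ)/dt = -0.2500

v = -0.2500, ω = 0.0000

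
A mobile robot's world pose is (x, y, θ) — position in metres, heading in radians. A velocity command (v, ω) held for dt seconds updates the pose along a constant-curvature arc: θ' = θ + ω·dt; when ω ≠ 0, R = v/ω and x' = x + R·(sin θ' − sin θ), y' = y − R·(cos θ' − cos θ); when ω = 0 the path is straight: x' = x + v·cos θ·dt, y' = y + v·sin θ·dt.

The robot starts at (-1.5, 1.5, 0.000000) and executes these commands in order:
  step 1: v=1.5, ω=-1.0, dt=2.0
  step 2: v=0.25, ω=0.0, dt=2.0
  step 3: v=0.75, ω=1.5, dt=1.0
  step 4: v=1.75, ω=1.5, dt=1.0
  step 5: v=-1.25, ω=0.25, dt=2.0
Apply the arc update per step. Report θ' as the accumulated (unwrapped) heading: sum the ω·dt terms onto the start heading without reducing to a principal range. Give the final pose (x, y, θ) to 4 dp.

(0.6317, -3.6801, 1.5000)

step 1: θ'=-2.0000 (R=-1.5000) → pose (-0.1361, -0.6242, -2.0000)
step 2: θ'=-2.0000 (straight) → pose (-0.3441, -1.0789, -2.0000)
step 3: θ'=-0.5000 (R=0.5000) → pose (-0.1292, -1.7257, -0.5000)
step 4: θ'=1.0000 (R=1.1667) → pose (1.4119, -1.3322, 1.0000)
step 5: θ'=1.5000 (R=-5.0000) → pose (0.6317, -3.6801, 1.5000)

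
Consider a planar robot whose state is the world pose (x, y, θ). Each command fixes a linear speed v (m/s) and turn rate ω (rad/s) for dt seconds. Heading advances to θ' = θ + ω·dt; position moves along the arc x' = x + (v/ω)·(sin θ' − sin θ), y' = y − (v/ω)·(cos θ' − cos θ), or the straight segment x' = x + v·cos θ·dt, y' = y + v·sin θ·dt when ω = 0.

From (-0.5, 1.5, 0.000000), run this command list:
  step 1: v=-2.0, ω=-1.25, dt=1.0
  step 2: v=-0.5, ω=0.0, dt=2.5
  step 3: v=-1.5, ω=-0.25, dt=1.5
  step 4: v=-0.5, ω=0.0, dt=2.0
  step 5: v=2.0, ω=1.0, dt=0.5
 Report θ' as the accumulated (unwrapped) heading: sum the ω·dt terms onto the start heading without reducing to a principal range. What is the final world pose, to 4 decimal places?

step 1: θ'=-1.2500 (R=1.6000) → pose (-2.0184, 2.5955, -1.2500)
step 2: θ'=-1.2500 (straight) → pose (-2.4125, 3.7817, -1.2500)
step 3: θ'=-1.6250 (R=6.0000) → pose (-2.7098, 5.9987, -1.6250)
step 4: θ'=-1.6250 (straight) → pose (-2.6556, 6.9972, -1.6250)
step 5: θ'=-1.1250 (R=2.0000) → pose (-2.4631, 6.0265, -1.1250)

(-2.4631, 6.0265, -1.1250)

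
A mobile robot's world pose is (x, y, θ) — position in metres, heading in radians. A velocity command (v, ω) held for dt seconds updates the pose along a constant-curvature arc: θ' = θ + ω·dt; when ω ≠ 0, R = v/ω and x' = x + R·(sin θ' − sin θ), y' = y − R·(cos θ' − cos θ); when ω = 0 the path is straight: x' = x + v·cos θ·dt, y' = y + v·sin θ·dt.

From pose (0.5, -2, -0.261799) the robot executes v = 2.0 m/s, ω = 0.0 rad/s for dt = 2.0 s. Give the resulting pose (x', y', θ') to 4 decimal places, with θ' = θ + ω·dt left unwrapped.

(4.3637, -3.0353, -0.2618)

θ' = -0.2618 + 0.0·2.0 = -0.2618
ω = 0 → straight: x' = 0.5 + 2.0·cos(-0.2618)·2.0 = 4.3637
y' = -2 + 2.0·sin(-0.2618)·2.0 = -3.0353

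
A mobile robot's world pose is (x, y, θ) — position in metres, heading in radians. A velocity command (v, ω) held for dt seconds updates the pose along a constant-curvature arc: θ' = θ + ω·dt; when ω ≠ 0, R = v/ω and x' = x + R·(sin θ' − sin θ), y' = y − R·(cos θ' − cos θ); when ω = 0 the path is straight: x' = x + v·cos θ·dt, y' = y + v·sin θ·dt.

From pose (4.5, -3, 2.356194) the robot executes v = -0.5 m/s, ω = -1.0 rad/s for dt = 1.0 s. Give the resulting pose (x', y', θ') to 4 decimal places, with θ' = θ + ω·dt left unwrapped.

θ' = 2.3562 + -1.0·1.0 = 1.3562
R = v/ω = -0.5/-1.0 = 0.5000
x' = 4.5 + 0.5000·(sin 1.3562 − sin 2.3562) = 4.6350
y' = -3 − 0.5000·(cos 1.3562 − cos 2.3562) = -3.4600

(4.6350, -3.4600, 1.3562)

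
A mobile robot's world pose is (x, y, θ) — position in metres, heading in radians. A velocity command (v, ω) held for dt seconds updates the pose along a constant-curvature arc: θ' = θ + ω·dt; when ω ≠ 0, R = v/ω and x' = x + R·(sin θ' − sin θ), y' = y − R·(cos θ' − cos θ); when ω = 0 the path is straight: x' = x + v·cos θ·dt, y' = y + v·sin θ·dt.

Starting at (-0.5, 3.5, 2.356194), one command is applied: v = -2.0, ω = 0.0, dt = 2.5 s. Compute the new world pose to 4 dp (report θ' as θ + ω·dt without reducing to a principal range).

θ' = 2.3562 + 0.0·2.5 = 2.3562
ω = 0 → straight: x' = -0.5 + -2.0·cos(2.3562)·2.5 = 3.0355
y' = 3.5 + -2.0·sin(2.3562)·2.5 = -0.0355

(3.0355, -0.0355, 2.3562)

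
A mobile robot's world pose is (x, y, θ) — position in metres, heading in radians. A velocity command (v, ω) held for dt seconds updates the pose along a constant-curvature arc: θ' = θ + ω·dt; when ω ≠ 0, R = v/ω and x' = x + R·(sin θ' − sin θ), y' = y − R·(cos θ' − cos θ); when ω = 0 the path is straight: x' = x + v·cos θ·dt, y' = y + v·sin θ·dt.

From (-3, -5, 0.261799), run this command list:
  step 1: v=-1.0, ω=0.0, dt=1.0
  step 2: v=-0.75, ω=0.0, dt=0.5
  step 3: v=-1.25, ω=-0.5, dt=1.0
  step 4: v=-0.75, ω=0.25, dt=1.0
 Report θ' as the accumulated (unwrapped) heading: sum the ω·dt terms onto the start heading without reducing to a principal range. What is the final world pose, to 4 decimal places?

step 1: θ'=0.2618 (straight) → pose (-3.9659, -5.2588, 0.2618)
step 2: θ'=0.2618 (straight) → pose (-4.3281, -5.3559, 0.2618)
step 3: θ'=-0.2382 (R=2.5000) → pose (-5.5651, -5.3705, -0.2382)
step 4: θ'=0.0118 (R=-3.0000) → pose (-6.3083, -5.2860, 0.0118)

(-6.3083, -5.2860, 0.0118)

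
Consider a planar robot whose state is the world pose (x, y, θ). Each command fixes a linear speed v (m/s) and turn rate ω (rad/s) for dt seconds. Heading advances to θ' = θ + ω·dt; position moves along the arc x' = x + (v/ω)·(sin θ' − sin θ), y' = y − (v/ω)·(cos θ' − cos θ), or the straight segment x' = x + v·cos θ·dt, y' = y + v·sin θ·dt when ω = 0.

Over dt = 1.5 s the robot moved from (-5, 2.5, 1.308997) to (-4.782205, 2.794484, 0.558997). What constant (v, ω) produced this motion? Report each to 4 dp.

Δθ = 0.558997 − 1.308997 = -0.750000
ω = Δθ/dt = -0.750000/1.5 = -0.5000
R = −Δy/(cos θ' − cos θ) = -0.5000
v = R·ω = -0.5000·-0.5000 = 0.2500

v = 0.2500, ω = -0.5000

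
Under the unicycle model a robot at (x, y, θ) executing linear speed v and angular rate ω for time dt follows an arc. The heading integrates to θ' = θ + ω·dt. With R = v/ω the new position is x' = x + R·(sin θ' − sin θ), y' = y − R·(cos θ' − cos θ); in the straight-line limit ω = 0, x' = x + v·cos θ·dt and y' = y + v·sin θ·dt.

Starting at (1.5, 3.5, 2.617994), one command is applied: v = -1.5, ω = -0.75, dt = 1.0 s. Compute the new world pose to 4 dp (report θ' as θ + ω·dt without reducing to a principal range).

(2.4123, 2.3536, 1.8680)

θ' = 2.6180 + -0.75·1.0 = 1.8680
R = v/ω = -1.5/-0.75 = 2.0000
x' = 1.5 + 2.0000·(sin 1.8680 − sin 2.6180) = 2.4123
y' = 3.5 − 2.0000·(cos 1.8680 − cos 2.6180) = 2.3536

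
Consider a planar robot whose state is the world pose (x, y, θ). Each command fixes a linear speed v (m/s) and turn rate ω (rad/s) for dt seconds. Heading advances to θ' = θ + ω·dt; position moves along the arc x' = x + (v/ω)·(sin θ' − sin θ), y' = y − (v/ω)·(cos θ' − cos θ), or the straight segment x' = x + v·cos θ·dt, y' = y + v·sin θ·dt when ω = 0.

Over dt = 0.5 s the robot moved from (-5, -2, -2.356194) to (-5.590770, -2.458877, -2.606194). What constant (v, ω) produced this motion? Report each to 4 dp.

Δθ = -2.606194 − -2.356194 = -0.250000
ω = Δθ/dt = -0.250000/0.5 = -0.5000
R = Δx/(sin θ' − sin θ) = -3.0000
v = R·ω = -3.0000·-0.5000 = 1.5000

v = 1.5000, ω = -0.5000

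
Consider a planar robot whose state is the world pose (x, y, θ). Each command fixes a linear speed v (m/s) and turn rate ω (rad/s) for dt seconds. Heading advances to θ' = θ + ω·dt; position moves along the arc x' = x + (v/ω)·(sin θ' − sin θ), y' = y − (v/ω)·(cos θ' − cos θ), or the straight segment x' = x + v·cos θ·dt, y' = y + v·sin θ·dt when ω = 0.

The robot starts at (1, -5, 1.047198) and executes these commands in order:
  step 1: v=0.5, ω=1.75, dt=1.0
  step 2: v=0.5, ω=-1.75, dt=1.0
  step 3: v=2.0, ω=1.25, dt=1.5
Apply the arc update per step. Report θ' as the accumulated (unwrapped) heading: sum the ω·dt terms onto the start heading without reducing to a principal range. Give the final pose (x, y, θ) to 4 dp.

(-0.3394, -1.8148, 2.9222)

step 1: θ'=2.7972 (R=0.2857) → pose (0.8490, -4.5882, 2.7972)
step 2: θ'=1.0472 (R=-0.2857) → pose (0.6981, -4.1764, 1.0472)
step 3: θ'=2.9222 (R=1.6000) → pose (-0.3394, -1.8148, 2.9222)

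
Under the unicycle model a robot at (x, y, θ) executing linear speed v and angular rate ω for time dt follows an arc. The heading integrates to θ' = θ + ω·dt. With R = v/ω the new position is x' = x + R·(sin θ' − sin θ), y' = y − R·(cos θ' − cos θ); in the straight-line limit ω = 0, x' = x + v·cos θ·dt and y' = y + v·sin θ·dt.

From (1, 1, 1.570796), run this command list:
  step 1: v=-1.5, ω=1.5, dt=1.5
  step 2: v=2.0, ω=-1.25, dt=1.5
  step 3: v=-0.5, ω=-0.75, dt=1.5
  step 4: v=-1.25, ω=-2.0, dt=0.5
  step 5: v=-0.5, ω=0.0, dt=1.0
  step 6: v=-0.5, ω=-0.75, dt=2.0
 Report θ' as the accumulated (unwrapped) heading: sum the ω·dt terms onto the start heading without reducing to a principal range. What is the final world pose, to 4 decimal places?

(-1.6029, 0.8105, -1.6792)

step 1: θ'=3.8208 (R=-1.0000) → pose (2.6282, 0.2219, 3.8208)
step 2: θ'=1.9458 (R=-1.6000) → pose (0.1343, 0.8808, 1.9458)
step 3: θ'=0.8208 (R=0.6667) → pose (0.0017, 0.1822, 0.8208)
step 4: θ'=-0.1792 (R=0.6250) → pose (-0.5670, -0.0068, -0.1792)
step 5: θ'=-0.1792 (straight) → pose (-1.0590, 0.0824, -0.1792)
step 6: θ'=-1.6792 (R=0.6667) → pose (-1.6029, 0.8105, -1.6792)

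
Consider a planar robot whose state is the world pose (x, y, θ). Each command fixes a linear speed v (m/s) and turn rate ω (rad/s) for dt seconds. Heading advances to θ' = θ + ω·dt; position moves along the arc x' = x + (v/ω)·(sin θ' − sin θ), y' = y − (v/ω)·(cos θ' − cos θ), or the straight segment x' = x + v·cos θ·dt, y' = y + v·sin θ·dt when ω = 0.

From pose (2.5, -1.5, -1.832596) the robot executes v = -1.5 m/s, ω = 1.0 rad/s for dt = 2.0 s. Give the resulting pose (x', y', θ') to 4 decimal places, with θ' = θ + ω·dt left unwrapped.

(0.8012, 0.3673, 0.1674)

θ' = -1.8326 + 1.0·2.0 = 0.1674
R = v/ω = -1.5/1.0 = -1.5000
x' = 2.5 + -1.5000·(sin 0.1674 − sin -1.8326) = 0.8012
y' = -1.5 − -1.5000·(cos 0.1674 − cos -1.8326) = 0.3673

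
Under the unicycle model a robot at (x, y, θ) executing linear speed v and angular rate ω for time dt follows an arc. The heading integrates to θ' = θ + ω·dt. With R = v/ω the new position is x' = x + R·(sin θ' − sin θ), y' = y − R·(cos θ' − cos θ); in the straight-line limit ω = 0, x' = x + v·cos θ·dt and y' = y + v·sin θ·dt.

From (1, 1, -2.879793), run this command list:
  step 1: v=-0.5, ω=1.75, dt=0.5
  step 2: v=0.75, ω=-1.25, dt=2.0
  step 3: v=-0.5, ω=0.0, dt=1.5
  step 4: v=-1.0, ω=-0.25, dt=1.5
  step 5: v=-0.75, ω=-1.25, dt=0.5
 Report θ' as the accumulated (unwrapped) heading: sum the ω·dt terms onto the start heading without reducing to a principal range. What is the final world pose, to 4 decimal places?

(0.0680, -1.2676, -5.5048)

step 1: θ'=-2.0048 (R=-0.2857) → pose (1.1853, 1.1558, -2.0048)
step 2: θ'=-4.5048 (R=-0.6000) → pose (0.0538, 1.2845, -4.5048)
step 3: θ'=-4.5048 (straight) → pose (0.2084, 0.5506, -4.5048)
step 4: θ'=-4.8798 (R=4.0000) → pose (0.2383, -0.9404, -4.8798)
step 5: θ'=-5.5048 (R=0.6000) → pose (0.0680, -1.2676, -5.5048)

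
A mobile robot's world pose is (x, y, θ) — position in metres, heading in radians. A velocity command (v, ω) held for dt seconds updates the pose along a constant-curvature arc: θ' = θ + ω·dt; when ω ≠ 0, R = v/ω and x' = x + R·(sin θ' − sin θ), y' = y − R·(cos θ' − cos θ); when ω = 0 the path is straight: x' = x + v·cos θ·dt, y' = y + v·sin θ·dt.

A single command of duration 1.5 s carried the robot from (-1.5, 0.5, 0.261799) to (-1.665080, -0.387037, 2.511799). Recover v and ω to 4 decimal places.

v = -0.7500, ω = 1.5000

Δθ = 2.511799 − 0.261799 = 2.250000
ω = Δθ/dt = 2.250000/1.5 = 1.5000
R = −Δy/(cos θ' − cos θ) = -0.5000
v = R·ω = -0.5000·1.5000 = -0.7500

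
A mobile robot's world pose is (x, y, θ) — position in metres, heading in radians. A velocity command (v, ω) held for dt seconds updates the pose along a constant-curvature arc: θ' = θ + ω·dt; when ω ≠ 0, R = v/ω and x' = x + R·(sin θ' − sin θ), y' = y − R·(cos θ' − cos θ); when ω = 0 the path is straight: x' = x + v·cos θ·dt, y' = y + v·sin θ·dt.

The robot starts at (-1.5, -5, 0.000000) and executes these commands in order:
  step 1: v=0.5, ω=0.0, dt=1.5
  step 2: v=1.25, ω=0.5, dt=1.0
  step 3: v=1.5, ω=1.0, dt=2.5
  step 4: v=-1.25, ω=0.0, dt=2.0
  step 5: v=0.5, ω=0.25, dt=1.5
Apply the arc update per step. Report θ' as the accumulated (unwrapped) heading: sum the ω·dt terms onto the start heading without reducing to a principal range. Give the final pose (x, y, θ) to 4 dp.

(1.6713, -2.2796, 3.3750)

step 1: θ'=0.0000 (straight) → pose (-0.7500, -5.0000, 0.0000)
step 2: θ'=0.5000 (R=2.5000) → pose (0.4486, -4.6940, 0.5000)
step 3: θ'=3.0000 (R=1.5000) → pose (-0.0589, -1.8926, 3.0000)
step 4: θ'=3.0000 (straight) → pose (2.4161, -2.2454, 3.0000)
step 5: θ'=3.3750 (R=2.0000) → pose (1.6713, -2.2796, 3.3750)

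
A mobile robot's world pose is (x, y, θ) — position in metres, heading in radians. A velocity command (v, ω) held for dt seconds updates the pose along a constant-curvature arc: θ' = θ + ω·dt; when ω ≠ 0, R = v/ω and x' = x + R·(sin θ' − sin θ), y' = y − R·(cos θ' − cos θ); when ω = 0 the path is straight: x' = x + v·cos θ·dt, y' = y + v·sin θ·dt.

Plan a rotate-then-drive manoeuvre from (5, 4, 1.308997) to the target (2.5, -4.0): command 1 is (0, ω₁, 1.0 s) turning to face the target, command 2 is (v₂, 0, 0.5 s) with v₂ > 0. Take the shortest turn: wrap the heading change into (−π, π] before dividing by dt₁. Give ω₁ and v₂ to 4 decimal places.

heading to target = atan2(-4−4, 2.5−5) = -1.8737
Δθ = wrap(-1.8737 − 1.3090) = 3.1005; ω₁ = Δθ/dt₁ = 3.1005
distance = √((2.5−5)² + (-4−4)²) = 8.3815; v₂ = distance/dt₂ = 16.7631

ω₁ = 3.1005, v₂ = 16.7631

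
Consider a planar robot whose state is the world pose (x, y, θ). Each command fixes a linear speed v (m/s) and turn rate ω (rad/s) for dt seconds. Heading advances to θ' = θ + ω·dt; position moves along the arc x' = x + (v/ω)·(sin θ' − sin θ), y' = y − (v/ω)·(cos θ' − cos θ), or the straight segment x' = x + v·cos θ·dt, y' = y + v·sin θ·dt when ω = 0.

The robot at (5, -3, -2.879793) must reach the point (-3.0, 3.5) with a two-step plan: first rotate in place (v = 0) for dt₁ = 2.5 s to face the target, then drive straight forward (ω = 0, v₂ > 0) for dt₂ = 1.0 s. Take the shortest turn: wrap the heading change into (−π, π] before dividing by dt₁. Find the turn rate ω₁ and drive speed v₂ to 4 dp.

heading to target = atan2(3.5−-3, -3−5) = 2.4593
Δθ = wrap(2.4593 − -2.8798) = -0.9441; ω₁ = Δθ/dt₁ = -0.3776
distance = √((-3−5)² + (3.5−-3)²) = 10.3078; v₂ = distance/dt₂ = 10.3078

ω₁ = -0.3776, v₂ = 10.3078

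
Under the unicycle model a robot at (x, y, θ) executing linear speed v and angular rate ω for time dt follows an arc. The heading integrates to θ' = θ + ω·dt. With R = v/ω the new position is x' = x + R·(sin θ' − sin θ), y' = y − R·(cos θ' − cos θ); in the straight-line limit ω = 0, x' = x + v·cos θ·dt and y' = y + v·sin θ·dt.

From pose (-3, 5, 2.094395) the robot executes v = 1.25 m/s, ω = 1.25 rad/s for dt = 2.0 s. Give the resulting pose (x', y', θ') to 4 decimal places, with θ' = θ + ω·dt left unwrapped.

θ' = 2.0944 + 1.25·2.0 = 4.5944
R = v/ω = 1.25/1.25 = 1.0000
x' = -3 + 1.0000·(sin 4.5944 − sin 2.0944) = -4.8591
y' = 5 − 1.0000·(cos 4.5944 − cos 2.0944) = 4.6177

(-4.8591, 4.6177, 4.5944)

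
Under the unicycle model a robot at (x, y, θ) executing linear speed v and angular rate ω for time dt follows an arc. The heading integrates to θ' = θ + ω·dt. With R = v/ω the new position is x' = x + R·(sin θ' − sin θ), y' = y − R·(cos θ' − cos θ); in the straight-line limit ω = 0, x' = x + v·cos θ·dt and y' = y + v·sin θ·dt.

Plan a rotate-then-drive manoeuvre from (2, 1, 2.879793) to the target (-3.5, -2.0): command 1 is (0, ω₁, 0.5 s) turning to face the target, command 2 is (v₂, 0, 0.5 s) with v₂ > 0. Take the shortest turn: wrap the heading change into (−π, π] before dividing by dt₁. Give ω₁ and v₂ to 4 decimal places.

ω₁ = 1.5223, v₂ = 12.5300

heading to target = atan2(-2−1, -3.5−2) = -2.6422
Δθ = wrap(-2.6422 − 2.8798) = 0.7611; ω₁ = Δθ/dt₁ = 1.5223
distance = √((-3.5−2)² + (-2−1)²) = 6.2650; v₂ = distance/dt₂ = 12.5300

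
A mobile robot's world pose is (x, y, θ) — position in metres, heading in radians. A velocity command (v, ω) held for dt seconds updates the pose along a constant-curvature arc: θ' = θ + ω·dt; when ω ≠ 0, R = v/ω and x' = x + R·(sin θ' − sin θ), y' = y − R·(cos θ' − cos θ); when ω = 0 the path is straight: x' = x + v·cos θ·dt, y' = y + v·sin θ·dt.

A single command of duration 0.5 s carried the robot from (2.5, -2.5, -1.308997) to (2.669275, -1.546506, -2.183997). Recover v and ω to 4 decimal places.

v = -2.0000, ω = -1.7500

Δθ = -2.183997 − -1.308997 = -0.875000
ω = Δθ/dt = -0.875000/0.5 = -1.7500
R = −Δy/(cos θ' − cos θ) = 1.1429
v = R·ω = 1.1429·-1.7500 = -2.0000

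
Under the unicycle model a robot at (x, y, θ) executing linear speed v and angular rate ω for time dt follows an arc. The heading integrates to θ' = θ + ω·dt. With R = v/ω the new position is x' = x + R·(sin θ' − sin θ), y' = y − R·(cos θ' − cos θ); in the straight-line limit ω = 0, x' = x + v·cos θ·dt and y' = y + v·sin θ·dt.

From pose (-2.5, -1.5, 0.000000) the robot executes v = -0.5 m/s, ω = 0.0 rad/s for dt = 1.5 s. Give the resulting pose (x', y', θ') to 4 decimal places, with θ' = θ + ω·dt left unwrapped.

(-3.2500, -1.5000, 0.0000)

θ' = 0.0000 + 0.0·1.5 = 0.0000
ω = 0 → straight: x' = -2.5 + -0.5·cos(0.0000)·1.5 = -3.2500
y' = -1.5 + -0.5·sin(0.0000)·1.5 = -1.5000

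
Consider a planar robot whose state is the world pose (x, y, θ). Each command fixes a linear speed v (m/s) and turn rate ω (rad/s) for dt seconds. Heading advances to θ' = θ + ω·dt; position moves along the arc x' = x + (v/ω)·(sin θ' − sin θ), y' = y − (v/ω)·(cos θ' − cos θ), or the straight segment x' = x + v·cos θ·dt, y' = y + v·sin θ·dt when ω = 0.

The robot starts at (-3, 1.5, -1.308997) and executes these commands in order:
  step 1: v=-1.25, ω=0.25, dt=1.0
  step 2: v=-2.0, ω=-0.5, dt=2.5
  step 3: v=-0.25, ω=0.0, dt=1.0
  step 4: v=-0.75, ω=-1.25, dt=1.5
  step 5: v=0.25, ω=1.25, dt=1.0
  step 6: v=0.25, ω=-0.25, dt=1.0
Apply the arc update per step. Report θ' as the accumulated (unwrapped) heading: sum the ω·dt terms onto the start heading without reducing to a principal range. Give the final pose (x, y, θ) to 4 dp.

(-2.2738, 7.4634, -3.1840)

step 1: θ'=-1.0590 (R=-5.0000) → pose (-3.4703, 2.6546, -1.0590)
step 2: θ'=-2.3090 (R=4.0000) → pose (-2.9416, 7.3055, -2.3090)
step 3: θ'=-2.3090 (straight) → pose (-2.7733, 7.4904, -2.3090)
step 4: θ'=-4.1840 (R=0.6000) → pose (-1.8114, 7.3891, -4.1840)
step 5: θ'=-2.9340 (R=0.2000) → pose (-2.0253, 7.4840, -2.9340)
step 6: θ'=-3.1840 (R=-1.0000) → pose (-2.2738, 7.4634, -3.1840)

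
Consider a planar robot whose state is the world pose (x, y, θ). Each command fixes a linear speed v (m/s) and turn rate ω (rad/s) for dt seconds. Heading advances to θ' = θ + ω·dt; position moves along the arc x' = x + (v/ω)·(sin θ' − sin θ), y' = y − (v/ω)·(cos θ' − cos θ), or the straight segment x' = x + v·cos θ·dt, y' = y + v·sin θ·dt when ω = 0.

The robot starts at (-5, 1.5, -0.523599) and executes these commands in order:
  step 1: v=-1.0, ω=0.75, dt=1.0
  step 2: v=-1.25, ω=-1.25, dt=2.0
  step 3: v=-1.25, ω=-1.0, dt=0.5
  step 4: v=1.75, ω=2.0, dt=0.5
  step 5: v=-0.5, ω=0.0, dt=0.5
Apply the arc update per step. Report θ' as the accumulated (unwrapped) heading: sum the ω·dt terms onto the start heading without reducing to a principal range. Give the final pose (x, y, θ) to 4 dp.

(-6.9413, 3.2285, -1.7736)

step 1: θ'=0.2264 (R=-1.3333) → pose (-5.9660, 1.6446, 0.2264)
step 2: θ'=-2.2736 (R=1.0000) → pose (-6.9535, 3.2654, -2.2736)
step 3: θ'=-2.7736 (R=1.2500) → pose (-6.4494, 3.6238, -2.7736)
step 4: θ'=-1.7736 (R=0.8750) → pose (-6.9916, 2.9836, -1.7736)
step 5: θ'=-1.7736 (straight) → pose (-6.9413, 3.2285, -1.7736)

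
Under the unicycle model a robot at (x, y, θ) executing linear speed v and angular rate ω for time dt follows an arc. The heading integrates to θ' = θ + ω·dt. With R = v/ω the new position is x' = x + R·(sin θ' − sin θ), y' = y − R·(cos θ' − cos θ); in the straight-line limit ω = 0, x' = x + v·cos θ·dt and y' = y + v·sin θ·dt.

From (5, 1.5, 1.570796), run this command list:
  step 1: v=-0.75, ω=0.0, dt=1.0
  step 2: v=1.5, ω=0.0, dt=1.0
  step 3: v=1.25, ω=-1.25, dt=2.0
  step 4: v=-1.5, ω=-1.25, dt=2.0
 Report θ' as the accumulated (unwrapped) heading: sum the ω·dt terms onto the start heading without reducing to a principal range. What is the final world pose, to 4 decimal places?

step 1: θ'=1.5708 (straight) → pose (5.0000, 0.7500, 1.5708)
step 2: θ'=1.5708 (straight) → pose (5.0000, 2.2500, 1.5708)
step 3: θ'=-0.9292 (R=-1.0000) → pose (6.8011, 2.8485, -0.9292)
step 4: θ'=-3.4292 (R=1.2000) → pose (8.1029, 4.7173, -3.4292)

(8.1029, 4.7173, -3.4292)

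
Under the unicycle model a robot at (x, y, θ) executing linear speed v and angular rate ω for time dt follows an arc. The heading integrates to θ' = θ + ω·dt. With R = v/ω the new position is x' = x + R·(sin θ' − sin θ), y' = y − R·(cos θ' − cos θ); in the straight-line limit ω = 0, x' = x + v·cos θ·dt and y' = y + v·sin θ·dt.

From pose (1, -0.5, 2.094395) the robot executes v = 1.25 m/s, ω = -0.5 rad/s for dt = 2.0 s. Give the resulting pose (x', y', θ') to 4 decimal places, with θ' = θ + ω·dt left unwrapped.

θ' = 2.0944 + -0.5·2.0 = 1.0944
R = v/ω = 1.25/-0.5 = -2.5000
x' = 1 + -2.5000·(sin 1.0944 − sin 2.0944) = 0.9434
y' = -0.5 − -2.5000·(cos 1.0944 − cos 2.0944) = 1.8965

(0.9434, 1.8965, 1.0944)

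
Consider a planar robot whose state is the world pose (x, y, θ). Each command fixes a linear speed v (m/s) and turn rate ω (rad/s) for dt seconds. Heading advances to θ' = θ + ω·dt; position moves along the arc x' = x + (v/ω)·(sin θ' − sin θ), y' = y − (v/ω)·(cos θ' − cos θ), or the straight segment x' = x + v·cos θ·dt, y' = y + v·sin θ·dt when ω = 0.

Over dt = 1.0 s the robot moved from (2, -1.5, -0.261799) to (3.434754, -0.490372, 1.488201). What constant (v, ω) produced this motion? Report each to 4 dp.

Δθ = 1.488201 − -0.261799 = 1.750000
ω = Δθ/dt = 1.750000/1.0 = 1.7500
R = Δx/(sin θ' − sin θ) = 1.1429
v = R·ω = 1.1429·1.7500 = 2.0000

v = 2.0000, ω = 1.7500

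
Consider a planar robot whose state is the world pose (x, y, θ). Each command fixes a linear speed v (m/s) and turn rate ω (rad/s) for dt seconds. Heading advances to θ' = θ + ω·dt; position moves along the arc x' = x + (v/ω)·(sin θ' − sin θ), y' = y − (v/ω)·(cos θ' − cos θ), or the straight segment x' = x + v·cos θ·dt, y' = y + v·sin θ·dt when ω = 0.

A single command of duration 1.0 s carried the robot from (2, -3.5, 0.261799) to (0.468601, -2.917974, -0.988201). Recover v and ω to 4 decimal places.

v = -1.7500, ω = -1.2500

Δθ = -0.988201 − 0.261799 = -1.250000
ω = Δθ/dt = -1.250000/1.0 = -1.2500
R = Δx/(sin θ' − sin θ) = 1.4000
v = R·ω = 1.4000·-1.2500 = -1.7500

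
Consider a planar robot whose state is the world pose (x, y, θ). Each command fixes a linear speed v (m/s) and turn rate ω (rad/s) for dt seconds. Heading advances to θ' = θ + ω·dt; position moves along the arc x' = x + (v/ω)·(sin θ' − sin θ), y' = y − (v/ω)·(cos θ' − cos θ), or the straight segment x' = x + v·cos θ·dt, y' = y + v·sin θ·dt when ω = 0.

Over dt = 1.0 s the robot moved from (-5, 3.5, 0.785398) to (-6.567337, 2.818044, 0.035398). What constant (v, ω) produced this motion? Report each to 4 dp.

v = -1.7500, ω = -0.7500

Δθ = 0.035398 − 0.785398 = -0.750000
ω = Δθ/dt = -0.750000/1.0 = -0.7500
R = Δx/(sin θ' − sin θ) = 2.3333
v = R·ω = 2.3333·-0.7500 = -1.7500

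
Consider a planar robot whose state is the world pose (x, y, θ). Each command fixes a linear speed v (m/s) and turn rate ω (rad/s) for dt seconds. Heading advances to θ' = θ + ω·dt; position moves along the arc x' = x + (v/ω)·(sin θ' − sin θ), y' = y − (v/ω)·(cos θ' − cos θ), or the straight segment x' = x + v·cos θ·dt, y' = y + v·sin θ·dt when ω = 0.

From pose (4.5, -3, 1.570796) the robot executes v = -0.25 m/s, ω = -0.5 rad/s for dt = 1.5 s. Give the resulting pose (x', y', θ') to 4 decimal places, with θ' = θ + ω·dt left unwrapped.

(4.3658, -3.3408, 0.8208)

θ' = 1.5708 + -0.5·1.5 = 0.8208
R = v/ω = -0.25/-0.5 = 0.5000
x' = 4.5 + 0.5000·(sin 0.8208 − sin 1.5708) = 4.3658
y' = -3 − 0.5000·(cos 0.8208 − cos 1.5708) = -3.3408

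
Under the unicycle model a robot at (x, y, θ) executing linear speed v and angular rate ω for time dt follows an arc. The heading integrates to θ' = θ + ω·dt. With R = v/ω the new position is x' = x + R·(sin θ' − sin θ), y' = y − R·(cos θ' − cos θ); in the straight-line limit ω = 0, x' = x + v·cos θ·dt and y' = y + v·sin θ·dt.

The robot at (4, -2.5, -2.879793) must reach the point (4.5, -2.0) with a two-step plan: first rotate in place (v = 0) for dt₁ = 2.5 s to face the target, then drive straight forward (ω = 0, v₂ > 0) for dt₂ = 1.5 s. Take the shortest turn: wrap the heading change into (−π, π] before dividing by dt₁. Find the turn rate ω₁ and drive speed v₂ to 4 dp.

ω₁ = -1.0472, v₂ = 0.4714

heading to target = atan2(-2−-2.5, 4.5−4) = 0.7854
Δθ = wrap(0.7854 − -2.8798) = -2.6180; ω₁ = Δθ/dt₁ = -1.0472
distance = √((4.5−4)² + (-2−-2.5)²) = 0.7071; v₂ = distance/dt₂ = 0.4714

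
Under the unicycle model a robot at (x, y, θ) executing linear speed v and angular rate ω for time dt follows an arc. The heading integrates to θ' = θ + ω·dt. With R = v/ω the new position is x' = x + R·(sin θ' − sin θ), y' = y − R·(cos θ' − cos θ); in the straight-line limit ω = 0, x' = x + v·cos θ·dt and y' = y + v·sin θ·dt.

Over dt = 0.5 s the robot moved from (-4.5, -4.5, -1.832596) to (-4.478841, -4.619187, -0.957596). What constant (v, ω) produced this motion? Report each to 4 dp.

Δθ = -0.957596 − -1.832596 = 0.875000
ω = Δθ/dt = 0.875000/0.5 = 1.7500
R = −Δy/(cos θ' − cos θ) = 0.1429
v = R·ω = 0.1429·1.7500 = 0.2500

v = 0.2500, ω = 1.7500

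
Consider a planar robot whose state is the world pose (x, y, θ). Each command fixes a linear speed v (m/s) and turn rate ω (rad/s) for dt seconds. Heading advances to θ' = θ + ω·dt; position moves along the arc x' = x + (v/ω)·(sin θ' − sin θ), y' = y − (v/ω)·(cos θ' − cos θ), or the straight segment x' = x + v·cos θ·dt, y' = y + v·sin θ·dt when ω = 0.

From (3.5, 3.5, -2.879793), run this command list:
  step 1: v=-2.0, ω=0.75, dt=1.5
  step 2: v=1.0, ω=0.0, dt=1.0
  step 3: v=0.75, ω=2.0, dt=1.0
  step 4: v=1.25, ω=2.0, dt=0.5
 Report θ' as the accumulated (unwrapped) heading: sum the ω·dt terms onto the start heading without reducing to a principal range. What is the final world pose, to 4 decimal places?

step 1: θ'=-1.7548 (R=-2.6667) → pose (5.4315, 5.5879, -1.7548)
step 2: θ'=-1.7548 (straight) → pose (5.2485, 4.6048, -1.7548)
step 3: θ'=0.2452 (R=0.3750) → pose (5.7082, 4.1724, 0.2452)
step 4: θ'=1.2452 (R=0.6250) → pose (6.1487, 4.5788, 1.2452)

(6.1487, 4.5788, 1.2452)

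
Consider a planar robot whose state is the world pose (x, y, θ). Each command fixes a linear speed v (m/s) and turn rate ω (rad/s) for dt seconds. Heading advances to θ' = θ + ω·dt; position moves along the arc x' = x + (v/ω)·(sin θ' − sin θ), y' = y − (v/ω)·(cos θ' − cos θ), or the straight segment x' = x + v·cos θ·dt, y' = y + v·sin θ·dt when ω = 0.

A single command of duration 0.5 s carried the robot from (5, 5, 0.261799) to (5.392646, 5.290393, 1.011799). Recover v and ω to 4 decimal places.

Δθ = 1.011799 − 0.261799 = 0.750000
ω = Δθ/dt = 0.750000/0.5 = 1.5000
R = Δx/(sin θ' − sin θ) = 0.6667
v = R·ω = 0.6667·1.5000 = 1.0000

v = 1.0000, ω = 1.5000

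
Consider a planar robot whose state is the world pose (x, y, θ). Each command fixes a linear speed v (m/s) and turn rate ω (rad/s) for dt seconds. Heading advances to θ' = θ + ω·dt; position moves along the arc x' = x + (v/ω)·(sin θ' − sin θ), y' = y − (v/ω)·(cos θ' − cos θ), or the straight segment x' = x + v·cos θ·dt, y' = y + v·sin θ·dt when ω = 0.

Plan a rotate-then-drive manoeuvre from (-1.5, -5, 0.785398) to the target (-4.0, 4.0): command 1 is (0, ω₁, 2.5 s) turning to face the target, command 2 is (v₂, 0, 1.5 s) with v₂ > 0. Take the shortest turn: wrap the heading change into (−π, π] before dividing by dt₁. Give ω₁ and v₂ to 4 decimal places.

ω₁ = 0.4225, v₂ = 6.2272

heading to target = atan2(4−-5, -4−-1.5) = 1.8417
Δθ = wrap(1.8417 − 0.7854) = 1.0563; ω₁ = Δθ/dt₁ = 0.4225
distance = √((-4−-1.5)² + (4−-5)²) = 9.3408; v₂ = distance/dt₂ = 6.2272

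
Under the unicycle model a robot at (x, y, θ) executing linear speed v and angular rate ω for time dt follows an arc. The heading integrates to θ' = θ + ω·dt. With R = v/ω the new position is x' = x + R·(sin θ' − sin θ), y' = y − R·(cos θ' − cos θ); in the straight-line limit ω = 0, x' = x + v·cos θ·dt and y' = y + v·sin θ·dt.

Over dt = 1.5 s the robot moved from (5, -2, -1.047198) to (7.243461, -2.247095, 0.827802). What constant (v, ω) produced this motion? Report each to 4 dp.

v = 1.7500, ω = 1.2500

Δθ = 0.827802 − -1.047198 = 1.875000
ω = Δθ/dt = 1.875000/1.5 = 1.2500
R = Δx/(sin θ' − sin θ) = 1.4000
v = R·ω = 1.4000·1.2500 = 1.7500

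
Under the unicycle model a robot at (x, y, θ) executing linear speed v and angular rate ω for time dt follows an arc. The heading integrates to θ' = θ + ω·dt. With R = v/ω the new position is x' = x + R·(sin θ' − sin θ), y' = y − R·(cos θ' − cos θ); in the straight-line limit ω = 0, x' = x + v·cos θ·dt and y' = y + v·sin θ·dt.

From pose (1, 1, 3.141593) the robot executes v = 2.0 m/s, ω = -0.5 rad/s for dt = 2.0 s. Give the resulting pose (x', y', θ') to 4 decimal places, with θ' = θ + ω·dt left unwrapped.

(-2.3659, 2.8388, 2.1416)

θ' = 3.1416 + -0.5·2.0 = 2.1416
R = v/ω = 2.0/-0.5 = -4.0000
x' = 1 + -4.0000·(sin 2.1416 − sin 3.1416) = -2.3659
y' = 1 − -4.0000·(cos 2.1416 − cos 3.1416) = 2.8388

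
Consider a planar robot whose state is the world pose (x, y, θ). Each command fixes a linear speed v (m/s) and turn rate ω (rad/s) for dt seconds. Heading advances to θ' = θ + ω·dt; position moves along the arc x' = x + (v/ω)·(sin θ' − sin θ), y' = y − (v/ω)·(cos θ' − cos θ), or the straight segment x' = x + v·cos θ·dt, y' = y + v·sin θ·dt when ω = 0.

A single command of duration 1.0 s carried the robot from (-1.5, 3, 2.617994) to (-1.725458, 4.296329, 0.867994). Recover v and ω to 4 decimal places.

v = 1.5000, ω = -1.7500

Δθ = 0.867994 − 2.617994 = -1.750000
ω = Δθ/dt = -1.750000/1.0 = -1.7500
R = −Δy/(cos θ' − cos θ) = -0.8571
v = R·ω = -0.8571·-1.7500 = 1.5000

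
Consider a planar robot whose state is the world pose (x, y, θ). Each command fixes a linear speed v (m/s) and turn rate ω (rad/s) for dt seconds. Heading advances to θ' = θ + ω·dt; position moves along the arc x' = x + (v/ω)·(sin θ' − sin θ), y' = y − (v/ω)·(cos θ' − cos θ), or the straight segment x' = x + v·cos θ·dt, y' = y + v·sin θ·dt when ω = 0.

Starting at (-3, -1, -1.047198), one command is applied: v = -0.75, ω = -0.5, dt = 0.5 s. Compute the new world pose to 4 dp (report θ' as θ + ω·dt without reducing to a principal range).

(-3.1452, -0.6553, -1.2972)

θ' = -1.0472 + -0.5·0.5 = -1.2972
R = v/ω = -0.75/-0.5 = 1.5000
x' = -3 + 1.5000·(sin -1.2972 − sin -1.0472) = -3.1452
y' = -1 − 1.5000·(cos -1.2972 − cos -1.0472) = -0.6553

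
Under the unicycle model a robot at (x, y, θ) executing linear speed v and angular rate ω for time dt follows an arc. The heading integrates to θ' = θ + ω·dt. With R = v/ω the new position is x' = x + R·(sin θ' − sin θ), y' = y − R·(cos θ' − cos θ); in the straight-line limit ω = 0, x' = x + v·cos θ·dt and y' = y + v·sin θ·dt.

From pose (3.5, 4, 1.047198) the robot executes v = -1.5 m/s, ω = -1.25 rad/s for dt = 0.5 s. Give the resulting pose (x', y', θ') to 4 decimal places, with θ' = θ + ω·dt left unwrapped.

θ' = 1.0472 + -1.25·0.5 = 0.4222
R = v/ω = -1.5/-1.25 = 1.2000
x' = 3.5 + 1.2000·(sin 0.4222 − sin 1.0472) = 2.9525
y' = 4 − 1.2000·(cos 0.4222 − cos 1.0472) = 3.5054

(2.9525, 3.5054, 0.4222)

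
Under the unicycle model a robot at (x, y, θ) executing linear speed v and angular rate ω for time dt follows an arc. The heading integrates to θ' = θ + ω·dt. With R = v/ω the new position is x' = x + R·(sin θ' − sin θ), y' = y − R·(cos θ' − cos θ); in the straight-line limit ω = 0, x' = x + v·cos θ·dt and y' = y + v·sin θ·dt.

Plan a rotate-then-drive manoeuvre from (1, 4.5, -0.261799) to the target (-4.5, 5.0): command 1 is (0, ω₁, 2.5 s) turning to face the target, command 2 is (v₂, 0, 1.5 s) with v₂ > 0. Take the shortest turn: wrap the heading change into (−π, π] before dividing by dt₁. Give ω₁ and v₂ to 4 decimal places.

heading to target = atan2(5−4.5, -4.5−1) = 3.0509
Δθ = wrap(3.0509 − -0.2618) = -2.9705; ω₁ = Δθ/dt₁ = -1.1882
distance = √((-4.5−1)² + (5−4.5)²) = 5.5227; v₂ = distance/dt₂ = 3.6818

ω₁ = -1.1882, v₂ = 3.6818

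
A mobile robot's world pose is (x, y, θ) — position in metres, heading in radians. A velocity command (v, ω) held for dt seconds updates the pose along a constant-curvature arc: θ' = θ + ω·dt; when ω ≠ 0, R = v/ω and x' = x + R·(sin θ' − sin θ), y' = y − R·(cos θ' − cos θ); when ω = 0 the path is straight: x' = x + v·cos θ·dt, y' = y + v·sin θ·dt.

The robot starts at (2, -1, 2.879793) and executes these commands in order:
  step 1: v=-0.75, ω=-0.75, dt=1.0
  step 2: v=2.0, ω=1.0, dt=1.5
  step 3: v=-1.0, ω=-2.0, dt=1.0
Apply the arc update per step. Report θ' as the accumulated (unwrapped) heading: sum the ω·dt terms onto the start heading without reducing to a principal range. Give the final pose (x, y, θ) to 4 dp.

(0.6890, -1.1420, 1.6298)

step 1: θ'=2.1298 (R=1.0000) → pose (2.5890, -1.4356, 2.1298)
step 2: θ'=3.6298 (R=2.0000) → pose (-0.0447, -0.7299, 3.6298)
step 3: θ'=1.6298 (R=0.5000) → pose (0.6890, -1.1420, 1.6298)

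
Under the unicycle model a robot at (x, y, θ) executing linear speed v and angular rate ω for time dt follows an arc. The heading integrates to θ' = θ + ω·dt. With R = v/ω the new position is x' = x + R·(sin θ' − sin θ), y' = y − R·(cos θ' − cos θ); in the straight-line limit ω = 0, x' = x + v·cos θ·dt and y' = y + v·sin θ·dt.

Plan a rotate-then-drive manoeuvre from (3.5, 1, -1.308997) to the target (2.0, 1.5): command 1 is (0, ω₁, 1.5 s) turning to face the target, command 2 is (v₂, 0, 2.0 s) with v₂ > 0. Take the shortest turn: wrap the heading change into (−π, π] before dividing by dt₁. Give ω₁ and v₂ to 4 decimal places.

heading to target = atan2(1.5−1, 2−3.5) = 2.8198
Δθ = wrap(2.8198 − -1.3090) = -2.1543; ω₁ = Δθ/dt₁ = -1.4362
distance = √((2−3.5)² + (1.5−1)²) = 1.5811; v₂ = distance/dt₂ = 0.7906

ω₁ = -1.4362, v₂ = 0.7906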